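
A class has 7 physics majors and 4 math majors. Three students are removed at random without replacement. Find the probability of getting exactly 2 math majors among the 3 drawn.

One ordering (math majors drawn first) has probability 4/11 × 3/10 × 7/9 = 84/990 = 14/165.
There are C(3,2) = 3 such orderings, each equally likely, so P = 3 × 14/165 = 14/55.

14/55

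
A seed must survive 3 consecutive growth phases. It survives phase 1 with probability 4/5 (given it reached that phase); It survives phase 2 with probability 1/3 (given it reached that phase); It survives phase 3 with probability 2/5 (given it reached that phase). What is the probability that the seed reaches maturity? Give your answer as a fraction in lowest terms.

8/75

The events are sequential, so multiply the conditional probabilities:
P = 4/5 × 1/3 × 2/5 = 8/75.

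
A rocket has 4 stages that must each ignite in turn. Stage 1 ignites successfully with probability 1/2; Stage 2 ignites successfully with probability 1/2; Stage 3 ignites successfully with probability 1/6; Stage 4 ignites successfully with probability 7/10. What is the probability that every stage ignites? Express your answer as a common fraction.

Multiplying along the chain,
P = 1/2 × 1/2 × 1/6 × 7/10 = 7/240.

7/240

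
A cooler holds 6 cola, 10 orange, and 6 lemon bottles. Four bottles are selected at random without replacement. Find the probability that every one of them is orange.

6/209

P(all orange) = 10/22 × 9/21 × 8/20 × 7/19 = 5040/175560 = 6/209.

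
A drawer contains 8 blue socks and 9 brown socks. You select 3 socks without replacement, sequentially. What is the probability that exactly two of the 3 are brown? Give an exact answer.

36/85

One ordering (brown drawn first) has probability 9/17 × 8/16 × 8/15 = 576/4080 = 12/85.
There are C(3,2) = 3 such orderings, each equally likely, so P = 3 × 12/85 = 36/85.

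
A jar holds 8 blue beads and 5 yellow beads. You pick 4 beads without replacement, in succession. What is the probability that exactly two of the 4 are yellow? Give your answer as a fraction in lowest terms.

One ordering (yellow drawn first) has probability 5/13 × 4/12 × 8/11 × 7/10 = 1120/17160 = 28/429.
There are C(4,2) = 6 such orderings, each equally likely, so P = 6 × 28/429 = 56/143.

56/143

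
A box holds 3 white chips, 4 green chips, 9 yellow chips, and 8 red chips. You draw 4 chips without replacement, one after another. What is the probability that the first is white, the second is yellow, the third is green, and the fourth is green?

9/7084

Each draw changes the counts, so multiply the conditional probabilities along the sequence:
P = 3/24 × 9/23 × 4/22 × 3/21 = 324/255024 = 9/7084.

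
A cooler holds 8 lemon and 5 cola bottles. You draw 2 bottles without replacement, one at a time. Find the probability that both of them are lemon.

14/39

P(all lemon) = 8/13 × 7/12 = 56/156 = 14/39.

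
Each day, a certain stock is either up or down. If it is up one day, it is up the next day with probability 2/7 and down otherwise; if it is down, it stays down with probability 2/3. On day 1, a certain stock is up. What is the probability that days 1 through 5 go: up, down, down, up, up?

Day 1 is given. For each transition, use the conditional probability from the current state:
P(down | up) = 5/7; P(down | down) = 2/3; P(up | down) = 1/3; P(up | up) = 2/7.
P = 5/7 × 2/3 × 1/3 × 2/7 = 20/441.

20/441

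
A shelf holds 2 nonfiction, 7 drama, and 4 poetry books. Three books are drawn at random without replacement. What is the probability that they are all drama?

P(every draw is drama) = 7/13 × 6/12 × 5/11 = 210/1716 = 35/286.

35/286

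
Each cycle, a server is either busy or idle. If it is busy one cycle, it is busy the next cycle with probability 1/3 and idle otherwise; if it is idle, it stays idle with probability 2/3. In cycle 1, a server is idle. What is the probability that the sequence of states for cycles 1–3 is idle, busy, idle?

2/9

Cycle 1 is given. For each transition, use the conditional probability from the current state:
P(busy | idle) = 1/3; P(idle | busy) = 2/3.
P = 1/3 × 2/3 = 2/9.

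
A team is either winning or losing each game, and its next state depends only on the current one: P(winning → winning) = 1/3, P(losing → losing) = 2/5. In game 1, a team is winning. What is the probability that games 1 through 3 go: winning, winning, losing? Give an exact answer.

2/9

Game 1 is given. For each transition, use the conditional probability from the current state:
P(winning | winning) = 1/3; P(losing | winning) = 2/3.
P = 1/3 × 2/3 = 2/9.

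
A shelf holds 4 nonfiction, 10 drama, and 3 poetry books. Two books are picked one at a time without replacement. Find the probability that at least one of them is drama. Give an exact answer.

P(no drama) = 7/17 × 6/16 = 42/272 = 21/136.
P(at least one) = 1 − 21/136 = 115/136.

115/136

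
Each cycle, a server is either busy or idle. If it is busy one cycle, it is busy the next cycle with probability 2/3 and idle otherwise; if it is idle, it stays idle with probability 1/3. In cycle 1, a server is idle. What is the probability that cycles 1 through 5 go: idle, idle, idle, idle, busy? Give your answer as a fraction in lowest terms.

Cycle 1 is given. For each transition, use the conditional probability from the current state:
P(idle | idle) = 1/3; P(idle | idle) = 1/3; P(idle | idle) = 1/3; P(busy | idle) = 2/3.
P = 1/3 × 1/3 × 1/3 × 2/3 = 2/81.

2/81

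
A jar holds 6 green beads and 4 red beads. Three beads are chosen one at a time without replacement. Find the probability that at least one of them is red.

5/6

P(no red) = 6/10 × 5/9 × 4/8 = 120/720 = 1/6.
P(at least one) = 1 − 1/6 = 5/6.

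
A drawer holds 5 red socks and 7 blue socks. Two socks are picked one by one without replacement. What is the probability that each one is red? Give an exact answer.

P(all red) = 5/12 × 4/11 = 20/132 = 5/33.

5/33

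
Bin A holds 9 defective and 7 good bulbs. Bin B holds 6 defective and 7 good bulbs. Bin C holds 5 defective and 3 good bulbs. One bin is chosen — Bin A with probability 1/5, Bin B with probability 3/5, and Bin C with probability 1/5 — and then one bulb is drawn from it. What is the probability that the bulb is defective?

From Bin A: P(defective) = 9/16.
From Bin B: P(defective) = 6/13.
From Bin C: P(defective) = 5/8.
Total probability = (1/5)(9/16) + (3/5)(6/13) + (1/5)(5/8) = 107/208.

107/208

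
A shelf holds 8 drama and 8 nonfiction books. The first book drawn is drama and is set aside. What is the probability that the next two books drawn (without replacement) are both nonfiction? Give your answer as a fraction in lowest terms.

4/15

After the first draw, 8 of the remaining 15 books are nonfiction.
P = 8/15 × 7/14 = 56/210 = 4/15.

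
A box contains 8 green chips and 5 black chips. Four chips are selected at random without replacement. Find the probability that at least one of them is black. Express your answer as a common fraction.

P(no black) = 8/13 × 7/12 × 6/11 × 5/10 = 1680/17160 = 14/143.
P(at least one) = 1 − 14/143 = 129/143.

129/143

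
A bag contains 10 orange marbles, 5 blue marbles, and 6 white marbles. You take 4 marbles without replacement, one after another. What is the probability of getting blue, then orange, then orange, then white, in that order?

5/266

Chain rule:
P = 5/21 × 10/20 × 9/19 × 6/18 = 2700/143640 = 5/266.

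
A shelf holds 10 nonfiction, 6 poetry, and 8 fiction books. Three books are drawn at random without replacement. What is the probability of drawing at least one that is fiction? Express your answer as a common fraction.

183/253

P(no fiction) = 16/24 × 15/23 × 14/22 = 3360/12144 = 70/253.
P(at least one) = 1 − 70/253 = 183/253.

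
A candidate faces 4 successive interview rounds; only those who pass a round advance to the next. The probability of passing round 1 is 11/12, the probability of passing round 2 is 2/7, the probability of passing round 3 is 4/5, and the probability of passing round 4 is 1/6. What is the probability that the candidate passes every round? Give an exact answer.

11/315

The events are sequential, so multiply the conditional probabilities:
P = 11/12 × 2/7 × 4/5 × 1/6 = 88/2520 = 11/315.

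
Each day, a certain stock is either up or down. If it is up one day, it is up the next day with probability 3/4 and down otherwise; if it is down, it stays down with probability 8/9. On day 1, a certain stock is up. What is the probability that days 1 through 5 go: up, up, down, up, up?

Day 1 is given. For each transition, use the conditional probability from the current state:
P(up | up) = 3/4; P(down | up) = 1/4; P(up | down) = 1/9; P(up | up) = 3/4.
P = 3/4 × 1/4 × 1/9 × 3/4 = 9/576 = 1/64.

1/64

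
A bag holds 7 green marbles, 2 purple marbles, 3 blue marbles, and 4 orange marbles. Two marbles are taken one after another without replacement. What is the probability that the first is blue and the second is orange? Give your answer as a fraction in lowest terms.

Each draw changes the counts, so multiply the conditional probabilities along the sequence:
P = 3/16 × 4/15 = 12/240 = 1/20.

1/20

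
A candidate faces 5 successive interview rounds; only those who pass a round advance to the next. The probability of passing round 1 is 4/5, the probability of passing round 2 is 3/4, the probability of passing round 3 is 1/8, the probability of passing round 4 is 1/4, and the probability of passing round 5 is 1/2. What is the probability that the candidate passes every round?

Multiplying along the chain,
P = 4/5 × 3/4 × 1/8 × 1/4 × 1/2 = 12/1280 = 3/320.

3/320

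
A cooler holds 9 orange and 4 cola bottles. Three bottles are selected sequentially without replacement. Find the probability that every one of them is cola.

2/143

P(all cola) = 4/13 × 3/12 × 2/11 = 24/1716 = 2/143.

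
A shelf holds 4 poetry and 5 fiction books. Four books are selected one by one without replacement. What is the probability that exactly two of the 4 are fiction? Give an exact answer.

One ordering (fiction drawn first) has probability 5/9 × 4/8 × 4/7 × 3/6 = 240/3024 = 5/63.
There are C(4,2) = 6 such orderings, each equally likely, so P = 6 × 5/63 = 10/21.

10/21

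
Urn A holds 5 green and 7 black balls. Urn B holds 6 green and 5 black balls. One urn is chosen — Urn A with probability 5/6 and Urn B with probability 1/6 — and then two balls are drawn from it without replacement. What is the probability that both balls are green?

17/99

From Urn A: P(both green) = (5/12)(4/11) = 5/33.
From Urn B: P(both green) = (6/11)(5/10) = 3/11.
Total probability = (5/6)(5/33) + (1/6)(3/11) = 17/99.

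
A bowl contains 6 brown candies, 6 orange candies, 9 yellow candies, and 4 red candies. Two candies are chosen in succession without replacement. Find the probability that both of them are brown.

1/20

P(all brown) = 6/25 × 5/24 = 30/600 = 1/20.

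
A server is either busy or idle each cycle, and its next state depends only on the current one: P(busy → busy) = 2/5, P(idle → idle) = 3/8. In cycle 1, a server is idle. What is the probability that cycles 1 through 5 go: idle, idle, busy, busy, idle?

9/160

Cycle 1 is given. For each transition, use the conditional probability from the current state:
P(idle | idle) = 3/8; P(busy | idle) = 5/8; P(busy | busy) = 2/5; P(idle | busy) = 3/5.
P = 3/8 × 5/8 × 2/5 × 3/5 = 90/1600 = 9/160.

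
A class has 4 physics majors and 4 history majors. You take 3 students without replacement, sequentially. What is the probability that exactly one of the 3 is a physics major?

3/7

One ordering (a physics major drawn first) has probability 4/8 × 4/7 × 3/6 = 48/336 = 1/7.
There are C(3,1) = 3 such orderings, each equally likely, so P = 3 × 1/7 = 3/7.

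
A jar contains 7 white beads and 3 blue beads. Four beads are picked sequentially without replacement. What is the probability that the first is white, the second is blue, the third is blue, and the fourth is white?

1/20

Each draw changes the counts, so multiply the conditional probabilities along the sequence:
P = 7/10 × 3/9 × 2/8 × 6/7 = 252/5040 = 1/20.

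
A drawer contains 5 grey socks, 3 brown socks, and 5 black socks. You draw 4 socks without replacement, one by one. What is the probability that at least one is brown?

P(no brown) = 10/13 × 9/12 × 8/11 × 7/10 = 5040/17160 = 42/143.
P(at least one) = 1 − 42/143 = 101/143.

101/143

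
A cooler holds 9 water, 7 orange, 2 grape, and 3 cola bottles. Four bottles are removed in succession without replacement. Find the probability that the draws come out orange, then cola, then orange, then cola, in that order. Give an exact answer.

1/570

Each draw changes the counts, so multiply the conditional probabilities along the sequence:
P = 7/21 × 3/20 × 6/19 × 2/18 = 252/143640 = 1/570.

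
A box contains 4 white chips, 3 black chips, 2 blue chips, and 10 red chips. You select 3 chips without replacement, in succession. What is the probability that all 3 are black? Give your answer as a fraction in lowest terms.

P(every draw is black) = 3/19 × 2/18 × 1/17 = 6/5814 = 1/969.

1/969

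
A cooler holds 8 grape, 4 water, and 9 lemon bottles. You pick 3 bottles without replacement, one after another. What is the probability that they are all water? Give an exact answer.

2/665

P = 4/21 × 3/20 × 2/19 = 24/7980 = 2/665.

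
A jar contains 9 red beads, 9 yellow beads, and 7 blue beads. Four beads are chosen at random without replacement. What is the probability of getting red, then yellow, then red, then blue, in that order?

Chain rule:
P = 9/25 × 9/24 × 8/23 × 7/22 = 4536/303600 = 189/12650.

189/12650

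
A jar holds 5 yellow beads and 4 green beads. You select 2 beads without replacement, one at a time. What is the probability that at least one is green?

13/18

P(no green) = 5/9 × 4/8 = 20/72 = 5/18.
P(at least one) = 1 − 5/18 = 13/18.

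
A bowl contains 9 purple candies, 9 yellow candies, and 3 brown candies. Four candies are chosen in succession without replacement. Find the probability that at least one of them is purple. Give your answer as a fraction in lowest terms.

122/133

P(no purple) = 12/21 × 11/20 × 10/19 × 9/18 = 11880/143640 = 11/133.
P(at least one) = 1 − 11/133 = 122/133.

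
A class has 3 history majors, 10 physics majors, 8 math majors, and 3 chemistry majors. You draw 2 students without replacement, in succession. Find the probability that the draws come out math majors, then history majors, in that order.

Chain rule:
P = 8/24 × 3/23 = 24/552 = 1/23.

1/23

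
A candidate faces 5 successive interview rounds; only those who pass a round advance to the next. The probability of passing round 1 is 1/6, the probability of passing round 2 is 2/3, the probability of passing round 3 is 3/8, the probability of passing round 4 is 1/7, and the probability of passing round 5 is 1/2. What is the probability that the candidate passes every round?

The events are sequential, so multiply the conditional probabilities:
P = 1/6 × 2/3 × 3/8 × 1/7 × 1/2 = 6/2016 = 1/336.

1/336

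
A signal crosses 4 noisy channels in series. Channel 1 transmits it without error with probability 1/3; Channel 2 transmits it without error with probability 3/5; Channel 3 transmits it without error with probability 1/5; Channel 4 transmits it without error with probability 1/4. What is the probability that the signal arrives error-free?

1/100

Multiplying along the chain,
P = 1/3 × 3/5 × 1/5 × 1/4 = 3/300 = 1/100.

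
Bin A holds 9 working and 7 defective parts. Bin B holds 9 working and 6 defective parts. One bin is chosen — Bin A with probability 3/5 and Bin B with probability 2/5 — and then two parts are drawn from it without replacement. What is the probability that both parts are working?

From Bin A: P(both working) = (9/16)(8/15) = 3/10.
From Bin B: P(both working) = (9/15)(8/14) = 12/35.
Total probability = (3/5)(3/10) + (2/5)(12/35) = 111/350.

111/350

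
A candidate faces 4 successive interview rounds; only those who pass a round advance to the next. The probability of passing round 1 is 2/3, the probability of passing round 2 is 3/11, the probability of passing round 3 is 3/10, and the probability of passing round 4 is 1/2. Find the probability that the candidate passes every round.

3/110

Each stage is reached only if all earlier stages succeed, so
P = 2/3 × 3/11 × 3/10 × 1/2 = 18/660 = 3/110.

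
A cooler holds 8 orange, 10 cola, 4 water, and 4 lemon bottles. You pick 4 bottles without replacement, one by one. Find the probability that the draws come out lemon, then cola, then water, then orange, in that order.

Each draw changes the counts, so multiply the conditional probabilities along the sequence:
P = 4/26 × 10/25 × 4/24 × 8/23 = 1280/358800 = 16/4485.

16/4485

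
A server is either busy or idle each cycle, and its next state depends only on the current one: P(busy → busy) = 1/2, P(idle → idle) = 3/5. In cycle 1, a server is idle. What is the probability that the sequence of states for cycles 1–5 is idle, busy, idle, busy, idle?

1/25

Cycle 1 is given. For each transition, use the conditional probability from the current state:
P(busy | idle) = 2/5; P(idle | busy) = 1/2; P(busy | idle) = 2/5; P(idle | busy) = 1/2.
P = 2/5 × 1/2 × 2/5 × 1/2 = 4/100 = 1/25.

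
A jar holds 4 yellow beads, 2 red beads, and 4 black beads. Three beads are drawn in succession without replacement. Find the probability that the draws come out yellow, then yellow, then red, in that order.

1/30

Chain rule:
P = 4/10 × 3/9 × 2/8 = 24/720 = 1/30.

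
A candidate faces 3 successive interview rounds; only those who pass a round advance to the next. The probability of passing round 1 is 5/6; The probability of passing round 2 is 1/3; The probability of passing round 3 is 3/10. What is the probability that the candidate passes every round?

1/12

The events are sequential, so multiply the conditional probabilities:
P = 5/6 × 1/3 × 3/10 = 15/180 = 1/12.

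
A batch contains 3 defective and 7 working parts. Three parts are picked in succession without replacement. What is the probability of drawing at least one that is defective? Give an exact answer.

P(no defective) = 7/10 × 6/9 × 5/8 = 210/720 = 7/24.
P(at least one) = 1 − 7/24 = 17/24.

17/24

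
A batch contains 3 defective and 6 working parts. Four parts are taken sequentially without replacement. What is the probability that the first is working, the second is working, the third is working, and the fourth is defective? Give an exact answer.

Multiply the probability of each draw given the previous ones:
P = 6/9 × 5/8 × 4/7 × 3/6 = 360/3024 = 5/42.

5/42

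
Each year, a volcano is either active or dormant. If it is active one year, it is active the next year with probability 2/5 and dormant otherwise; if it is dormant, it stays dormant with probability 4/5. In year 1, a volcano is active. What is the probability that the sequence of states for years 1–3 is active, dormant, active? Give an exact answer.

Year 1 is given. For each transition, use the conditional probability from the current state:
P(dormant | active) = 3/5; P(active | dormant) = 1/5.
P = 3/5 × 1/5 = 3/25.

3/25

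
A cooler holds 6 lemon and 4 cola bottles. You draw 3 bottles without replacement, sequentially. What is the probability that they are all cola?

1/30

P(every draw is cola) = 4/10 × 3/9 × 2/8 = 24/720 = 1/30.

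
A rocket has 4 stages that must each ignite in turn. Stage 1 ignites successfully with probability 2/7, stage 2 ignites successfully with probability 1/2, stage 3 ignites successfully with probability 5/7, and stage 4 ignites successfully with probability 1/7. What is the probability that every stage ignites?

The events are sequential, so multiply the conditional probabilities:
P = 2/7 × 1/2 × 5/7 × 1/7 = 10/686 = 5/343.

5/343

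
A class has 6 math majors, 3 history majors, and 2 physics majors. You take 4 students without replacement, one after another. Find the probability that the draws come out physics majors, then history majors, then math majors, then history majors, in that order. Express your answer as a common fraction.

Chain rule:
P = 2/11 × 3/10 × 6/9 × 2/8 = 72/7920 = 1/110.

1/110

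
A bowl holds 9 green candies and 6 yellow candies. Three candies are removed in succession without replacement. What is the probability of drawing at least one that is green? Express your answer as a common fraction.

87/91

P(no green) = 6/15 × 5/14 × 4/13 = 120/2730 = 4/91.
P(at least one) = 1 − 4/91 = 87/91.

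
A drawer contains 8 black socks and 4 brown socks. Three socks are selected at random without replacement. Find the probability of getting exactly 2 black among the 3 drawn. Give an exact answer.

28/55

One ordering (black drawn first) has probability 8/12 × 7/11 × 4/10 = 224/1320 = 28/165.
There are C(3,2) = 3 such orderings, each equally likely, so P = 3 × 28/165 = 28/55.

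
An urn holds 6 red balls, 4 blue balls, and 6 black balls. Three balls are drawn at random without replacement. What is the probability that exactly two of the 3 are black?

15/56

One ordering (black drawn first) has probability 6/16 × 5/15 × 10/14 = 300/3360 = 5/56.
There are C(3,2) = 3 such orderings, each equally likely, so P = 3 × 5/56 = 15/56.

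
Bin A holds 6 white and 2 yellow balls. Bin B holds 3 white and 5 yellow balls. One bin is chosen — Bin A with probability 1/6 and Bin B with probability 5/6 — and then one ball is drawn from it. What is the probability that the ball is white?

From Bin A: P(white) = 6/8.
From Bin B: P(white) = 3/8.
Total probability = (1/6)(6/8) + (5/6)(3/8) = 7/16.

7/16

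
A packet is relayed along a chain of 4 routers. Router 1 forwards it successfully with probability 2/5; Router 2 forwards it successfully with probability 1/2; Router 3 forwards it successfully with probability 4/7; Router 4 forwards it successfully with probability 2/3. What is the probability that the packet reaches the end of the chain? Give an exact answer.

8/105

Each stage is reached only if all earlier stages succeed, so
P = 2/5 × 1/2 × 4/7 × 2/3 = 16/210 = 8/105.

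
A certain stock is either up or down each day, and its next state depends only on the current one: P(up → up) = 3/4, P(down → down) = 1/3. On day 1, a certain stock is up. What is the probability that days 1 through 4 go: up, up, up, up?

27/64

Day 1 is given. For each transition, use the conditional probability from the current state:
P(up | up) = 3/4; P(up | up) = 3/4; P(up | up) = 3/4.
P = 3/4 × 3/4 × 3/4 = 27/64.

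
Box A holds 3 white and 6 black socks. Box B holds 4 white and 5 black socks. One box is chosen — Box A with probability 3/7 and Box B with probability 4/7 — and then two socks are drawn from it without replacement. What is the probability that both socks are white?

11/84

From Box A: P(both white) = (3/9)(2/8) = 1/12.
From Box B: P(both white) = (4/9)(3/8) = 1/6.
Total probability = (3/7)(1/12) + (4/7)(1/6) = 11/84.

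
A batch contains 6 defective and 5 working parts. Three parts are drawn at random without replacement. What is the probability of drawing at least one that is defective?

31/33

P(no defective) = 5/11 × 4/10 × 3/9 = 60/990 = 2/33.
P(at least one) = 1 − 2/33 = 31/33.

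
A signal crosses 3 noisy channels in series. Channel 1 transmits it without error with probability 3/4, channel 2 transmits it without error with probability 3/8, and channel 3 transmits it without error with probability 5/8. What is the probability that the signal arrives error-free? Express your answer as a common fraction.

45/256

The events are sequential, so multiply the conditional probabilities:
P = 3/4 × 3/8 × 5/8 = 45/256.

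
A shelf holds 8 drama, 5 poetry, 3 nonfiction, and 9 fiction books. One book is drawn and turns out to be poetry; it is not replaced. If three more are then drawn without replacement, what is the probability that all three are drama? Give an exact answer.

With the first book removed, 8 drama remain out of 24.
P = 8/24 × 7/23 × 6/22 = 336/12144 = 7/253.

7/253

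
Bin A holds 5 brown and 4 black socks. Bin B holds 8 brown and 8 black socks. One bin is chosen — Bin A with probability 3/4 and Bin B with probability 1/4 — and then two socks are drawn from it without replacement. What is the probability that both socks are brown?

From Bin A: P(both brown) = (5/9)(4/8) = 5/18.
From Bin B: P(both brown) = (8/16)(7/15) = 7/30.
Total probability = (3/4)(5/18) + (1/4)(7/30) = 4/15.

4/15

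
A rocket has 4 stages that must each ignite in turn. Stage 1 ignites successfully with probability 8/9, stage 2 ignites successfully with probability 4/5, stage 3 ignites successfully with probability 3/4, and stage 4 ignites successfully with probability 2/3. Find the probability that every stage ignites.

Each stage is reached only if all earlier stages succeed, so
P = 8/9 × 4/5 × 3/4 × 2/3 = 192/540 = 16/45.

16/45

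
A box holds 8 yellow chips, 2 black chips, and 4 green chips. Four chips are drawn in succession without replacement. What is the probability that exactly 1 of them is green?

One ordering (green drawn first) has probability 4/14 × 10/13 × 9/12 × 8/11 = 2880/24024 = 120/1001.
There are C(4,1) = 4 such orderings, each equally likely, so P = 4 × 120/1001 = 480/1001.

480/1001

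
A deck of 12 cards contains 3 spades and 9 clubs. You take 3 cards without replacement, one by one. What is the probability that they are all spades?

P(every draw is a spade) = 3/12 × 2/11 × 1/10 = 6/1320 = 1/220.

1/220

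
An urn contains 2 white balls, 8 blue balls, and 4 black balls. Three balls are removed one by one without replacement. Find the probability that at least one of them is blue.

86/91

P(no blue) = 6/14 × 5/13 × 4/12 = 120/2184 = 5/91.
P(at least one) = 1 − 5/91 = 86/91.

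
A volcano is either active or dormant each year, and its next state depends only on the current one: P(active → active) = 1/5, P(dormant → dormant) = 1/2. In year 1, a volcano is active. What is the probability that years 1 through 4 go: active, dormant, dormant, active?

1/5

Year 1 is given. For each transition, use the conditional probability from the current state:
P(dormant | active) = 4/5; P(dormant | dormant) = 1/2; P(active | dormant) = 1/2.
P = 4/5 × 1/2 × 1/2 = 4/20 = 1/5.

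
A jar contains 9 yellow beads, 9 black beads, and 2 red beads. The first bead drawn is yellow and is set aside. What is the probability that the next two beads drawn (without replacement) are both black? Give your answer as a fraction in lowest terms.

With the first bead removed, 9 black remain out of 19.
P = 9/19 × 8/18 = 72/342 = 4/19.

4/19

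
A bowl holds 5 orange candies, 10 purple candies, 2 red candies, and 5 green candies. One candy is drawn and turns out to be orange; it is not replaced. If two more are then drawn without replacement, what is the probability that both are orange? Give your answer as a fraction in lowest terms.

After the first draw, 4 of the remaining 21 candies are orange.
P = 4/21 × 3/20 = 12/420 = 1/35.

1/35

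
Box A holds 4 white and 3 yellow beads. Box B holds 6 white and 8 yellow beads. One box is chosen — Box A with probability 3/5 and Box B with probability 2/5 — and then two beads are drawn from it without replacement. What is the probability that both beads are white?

From Box A: P(both white) = (4/7)(3/6) = 2/7.
From Box B: P(both white) = (6/14)(5/13) = 15/91.
Total probability = (3/5)(2/7) + (2/5)(15/91) = 108/455.

108/455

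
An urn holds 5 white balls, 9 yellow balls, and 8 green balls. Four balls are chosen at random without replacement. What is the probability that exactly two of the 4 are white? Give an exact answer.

One ordering (white drawn first) has probability 5/22 × 4/21 × 17/20 × 16/19 = 5440/175560 = 136/4389.
There are C(4,2) = 6 such orderings, each equally likely, so P = 6 × 136/4389 = 272/1463.

272/1463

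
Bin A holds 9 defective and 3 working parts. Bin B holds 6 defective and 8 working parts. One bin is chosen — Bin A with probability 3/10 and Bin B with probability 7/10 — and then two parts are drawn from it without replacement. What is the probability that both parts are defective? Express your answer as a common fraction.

399/1430

From Bin A: P(both defective) = (9/12)(8/11) = 6/11.
From Bin B: P(both defective) = (6/14)(5/13) = 15/91.
Total probability = (3/10)(6/11) + (7/10)(15/91) = 399/1430.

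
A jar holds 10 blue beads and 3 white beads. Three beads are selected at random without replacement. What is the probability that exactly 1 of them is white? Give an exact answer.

One ordering (white drawn first) has probability 3/13 × 10/12 × 9/11 = 270/1716 = 45/286.
There are C(3,1) = 3 such orderings, each equally likely, so P = 3 × 45/286 = 135/286.

135/286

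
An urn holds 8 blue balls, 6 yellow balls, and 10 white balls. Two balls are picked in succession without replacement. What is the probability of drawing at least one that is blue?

P(no blue) = 16/24 × 15/23 = 240/552 = 10/23.
P(at least one) = 1 − 10/23 = 13/23.

13/23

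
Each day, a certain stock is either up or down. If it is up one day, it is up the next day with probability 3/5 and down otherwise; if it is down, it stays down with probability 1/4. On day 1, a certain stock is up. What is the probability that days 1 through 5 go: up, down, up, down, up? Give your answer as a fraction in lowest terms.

9/100

Day 1 is given. For each transition, use the conditional probability from the current state:
P(down | up) = 2/5; P(up | down) = 3/4; P(down | up) = 2/5; P(up | down) = 3/4.
P = 2/5 × 3/4 × 2/5 × 3/4 = 36/400 = 9/100.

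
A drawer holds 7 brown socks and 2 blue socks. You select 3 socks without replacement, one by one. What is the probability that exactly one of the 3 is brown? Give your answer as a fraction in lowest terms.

One ordering (brown drawn first) has probability 7/9 × 2/8 × 1/7 = 14/504 = 1/36.
There are C(3,1) = 3 such orderings, each equally likely, so P = 3 × 1/36 = 1/12.

1/12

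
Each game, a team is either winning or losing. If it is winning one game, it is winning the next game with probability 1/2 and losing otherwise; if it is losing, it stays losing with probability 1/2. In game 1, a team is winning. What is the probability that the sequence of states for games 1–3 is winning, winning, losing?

1/4

Game 1 is given. For each transition, use the conditional probability from the current state:
P(winning | winning) = 1/2; P(losing | winning) = 1/2.
P = 1/2 × 1/2 = 1/4.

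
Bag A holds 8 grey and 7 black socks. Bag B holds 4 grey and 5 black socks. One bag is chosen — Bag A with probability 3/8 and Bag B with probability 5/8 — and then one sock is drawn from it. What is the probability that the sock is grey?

From Bag A: P(grey) = 8/15.
From Bag B: P(grey) = 4/9.
Total probability = (3/8)(8/15) + (5/8)(4/9) = 43/90.

43/90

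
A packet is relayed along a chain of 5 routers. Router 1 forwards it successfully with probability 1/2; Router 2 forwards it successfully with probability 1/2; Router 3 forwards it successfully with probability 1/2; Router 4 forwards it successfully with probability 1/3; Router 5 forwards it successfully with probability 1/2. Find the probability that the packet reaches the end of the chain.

1/48

The events are sequential, so multiply the conditional probabilities:
P = 1/2 × 1/2 × 1/2 × 1/3 × 1/2 = 1/48.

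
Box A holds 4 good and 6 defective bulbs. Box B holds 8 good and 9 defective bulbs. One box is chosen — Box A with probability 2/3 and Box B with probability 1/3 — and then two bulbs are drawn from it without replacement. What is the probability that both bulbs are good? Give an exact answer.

From Box A: P(both good) = (4/10)(3/9) = 2/15.
From Box B: P(both good) = (8/17)(7/16) = 7/34.
Total probability = (2/3)(2/15) + (1/3)(7/34) = 241/1530.

241/1530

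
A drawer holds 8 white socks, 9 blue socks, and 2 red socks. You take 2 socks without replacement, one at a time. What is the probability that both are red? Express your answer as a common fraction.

1/171

P(every draw is red) = 2/19 × 1/18 = 2/342 = 1/171.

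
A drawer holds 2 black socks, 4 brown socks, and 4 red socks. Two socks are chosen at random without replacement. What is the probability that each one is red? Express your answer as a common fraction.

2/15

P(every draw is red) = 4/10 × 3/9 = 12/90 = 2/15.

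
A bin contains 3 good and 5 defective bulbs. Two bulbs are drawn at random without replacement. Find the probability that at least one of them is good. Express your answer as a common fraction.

P(no good) = 5/8 × 4/7 = 20/56 = 5/14.
P(at least one) = 1 − 5/14 = 9/14.

9/14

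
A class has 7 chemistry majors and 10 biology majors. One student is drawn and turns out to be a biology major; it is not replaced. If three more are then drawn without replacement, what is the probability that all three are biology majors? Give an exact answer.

3/20

With the first student removed, 9 biology majors remain out of 16.
P = 9/16 × 8/15 × 7/14 = 504/3360 = 3/20.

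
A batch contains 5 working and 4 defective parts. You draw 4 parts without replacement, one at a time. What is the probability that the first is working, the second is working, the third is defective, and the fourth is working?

Each draw changes the counts, so multiply the conditional probabilities along the sequence:
P = 5/9 × 4/8 × 4/7 × 3/6 = 240/3024 = 5/63.

5/63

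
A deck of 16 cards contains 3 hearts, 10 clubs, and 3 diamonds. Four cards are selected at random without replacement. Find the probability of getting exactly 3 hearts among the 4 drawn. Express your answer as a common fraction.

1/140

One ordering (hearts drawn first) has probability 3/16 × 2/15 × 1/14 × 13/13 = 78/43680 = 1/560.
There are C(4,3) = 4 such orderings, each equally likely, so P = 4 × 1/560 = 1/140.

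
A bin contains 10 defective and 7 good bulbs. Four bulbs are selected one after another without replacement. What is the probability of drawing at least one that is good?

P(no good) = 10/17 × 9/16 × 8/15 × 7/14 = 5040/57120 = 3/34.
P(at least one) = 1 − 3/34 = 31/34.

31/34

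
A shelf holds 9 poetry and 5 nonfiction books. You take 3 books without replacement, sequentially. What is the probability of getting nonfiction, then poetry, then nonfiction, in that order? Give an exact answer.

Chain rule:
P = 5/14 × 9/13 × 4/12 = 180/2184 = 15/182.

15/182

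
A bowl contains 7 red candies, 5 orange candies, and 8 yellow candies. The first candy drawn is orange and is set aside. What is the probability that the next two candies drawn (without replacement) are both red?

After the first draw, 7 of the remaining 19 candies are red.
P = 7/19 × 6/18 = 42/342 = 7/57.

7/57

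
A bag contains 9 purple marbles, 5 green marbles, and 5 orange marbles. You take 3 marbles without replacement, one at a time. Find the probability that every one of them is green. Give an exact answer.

10/969

P = 5/19 × 4/18 × 3/17 = 60/5814 = 10/969.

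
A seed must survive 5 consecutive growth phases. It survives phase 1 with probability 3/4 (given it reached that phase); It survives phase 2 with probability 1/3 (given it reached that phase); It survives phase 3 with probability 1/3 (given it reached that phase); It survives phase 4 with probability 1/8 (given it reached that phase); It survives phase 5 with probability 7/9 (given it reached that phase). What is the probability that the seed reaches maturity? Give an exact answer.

The events are sequential, so multiply the conditional probabilities:
P = 3/4 × 1/3 × 1/3 × 1/8 × 7/9 = 21/2592 = 7/864.

7/864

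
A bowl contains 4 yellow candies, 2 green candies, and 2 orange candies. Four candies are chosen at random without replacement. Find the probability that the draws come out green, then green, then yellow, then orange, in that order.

Multiply the probability of each draw given the previous ones:
P = 2/8 × 1/7 × 4/6 × 2/5 = 16/1680 = 1/105.

1/105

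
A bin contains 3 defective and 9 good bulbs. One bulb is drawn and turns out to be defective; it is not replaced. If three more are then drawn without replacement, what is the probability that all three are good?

28/55

After the first draw, 9 of the remaining 11 bulbs are good.
P = 9/11 × 8/10 × 7/9 = 504/990 = 28/55.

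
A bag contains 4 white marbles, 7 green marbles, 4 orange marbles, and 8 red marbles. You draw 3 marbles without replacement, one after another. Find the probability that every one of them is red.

8/253

P(every draw is red) = 8/23 × 7/22 × 6/21 = 336/10626 = 8/253.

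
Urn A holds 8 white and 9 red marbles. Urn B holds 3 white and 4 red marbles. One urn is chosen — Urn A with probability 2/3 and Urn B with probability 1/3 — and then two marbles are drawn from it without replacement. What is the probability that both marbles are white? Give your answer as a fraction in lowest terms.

From Urn A: P(both white) = (8/17)(7/16) = 7/34.
From Urn B: P(both white) = (3/7)(2/6) = 1/7.
Total probability = (2/3)(7/34) + (1/3)(1/7) = 22/119.

22/119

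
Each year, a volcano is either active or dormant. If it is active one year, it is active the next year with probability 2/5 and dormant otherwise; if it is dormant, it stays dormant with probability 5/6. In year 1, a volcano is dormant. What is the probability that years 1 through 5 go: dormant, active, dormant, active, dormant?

Year 1 is given. For each transition, use the conditional probability from the current state:
P(active | dormant) = 1/6; P(dormant | active) = 3/5; P(active | dormant) = 1/6; P(dormant | active) = 3/5.
P = 1/6 × 3/5 × 1/6 × 3/5 = 9/900 = 1/100.

1/100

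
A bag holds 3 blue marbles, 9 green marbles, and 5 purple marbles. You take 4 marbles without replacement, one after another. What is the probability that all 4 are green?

P = 9/17 × 8/16 × 7/15 × 6/14 = 3024/57120 = 9/170.

9/170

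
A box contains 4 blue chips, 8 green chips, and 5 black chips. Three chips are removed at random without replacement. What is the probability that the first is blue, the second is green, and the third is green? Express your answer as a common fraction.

Multiply the probability of each draw given the previous ones:
P = 4/17 × 8/16 × 7/15 = 224/4080 = 14/255.

14/255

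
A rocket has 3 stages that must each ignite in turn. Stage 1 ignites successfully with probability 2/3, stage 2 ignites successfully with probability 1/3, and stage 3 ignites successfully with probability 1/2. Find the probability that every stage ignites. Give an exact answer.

Each stage is reached only if all earlier stages succeed, so
P = 2/3 × 1/3 × 1/2 = 2/18 = 1/9.

1/9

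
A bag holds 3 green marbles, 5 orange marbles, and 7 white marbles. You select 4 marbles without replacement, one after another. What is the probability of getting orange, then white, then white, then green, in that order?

1/52

Each draw changes the counts, so multiply the conditional probabilities along the sequence:
P = 5/15 × 7/14 × 6/13 × 3/12 = 630/32760 = 1/52.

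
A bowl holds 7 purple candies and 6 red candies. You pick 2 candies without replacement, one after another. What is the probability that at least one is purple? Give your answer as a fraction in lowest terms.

P(no purple) = 6/13 × 5/12 = 30/156 = 5/26.
P(at least one) = 1 − 5/26 = 21/26.

21/26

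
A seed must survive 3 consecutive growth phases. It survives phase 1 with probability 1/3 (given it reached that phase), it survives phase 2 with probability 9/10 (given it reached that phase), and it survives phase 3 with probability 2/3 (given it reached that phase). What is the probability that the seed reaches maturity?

Each stage is reached only if all earlier stages succeed, so
P = 1/3 × 9/10 × 2/3 = 18/90 = 1/5.

1/5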